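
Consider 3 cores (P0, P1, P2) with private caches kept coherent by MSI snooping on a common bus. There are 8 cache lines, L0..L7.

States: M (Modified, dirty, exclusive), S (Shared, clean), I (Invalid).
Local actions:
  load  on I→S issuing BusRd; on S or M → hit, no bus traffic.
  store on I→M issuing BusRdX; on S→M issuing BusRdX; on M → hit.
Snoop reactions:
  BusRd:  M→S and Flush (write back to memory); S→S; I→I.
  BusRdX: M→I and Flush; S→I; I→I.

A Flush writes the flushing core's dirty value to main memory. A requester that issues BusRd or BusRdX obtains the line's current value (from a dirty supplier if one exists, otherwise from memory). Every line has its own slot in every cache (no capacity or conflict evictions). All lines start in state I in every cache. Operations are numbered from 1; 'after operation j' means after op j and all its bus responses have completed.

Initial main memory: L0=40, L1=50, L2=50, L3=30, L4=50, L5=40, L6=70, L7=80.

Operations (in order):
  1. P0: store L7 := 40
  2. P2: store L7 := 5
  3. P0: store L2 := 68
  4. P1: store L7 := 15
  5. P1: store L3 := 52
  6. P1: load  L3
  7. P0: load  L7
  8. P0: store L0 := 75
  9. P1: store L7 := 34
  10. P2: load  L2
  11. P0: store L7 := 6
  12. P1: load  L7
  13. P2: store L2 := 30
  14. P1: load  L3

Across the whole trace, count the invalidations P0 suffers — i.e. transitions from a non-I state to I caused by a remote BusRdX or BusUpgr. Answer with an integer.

invalidations = 3

  op1 P0: store L7 := 40 → M/I/I on L7; bus BusRdX; mem=80
  op2 P2: store L7 := 5 → I/I/M on L7; bus BusRdX Flush; mem=40
  op3 P0: store L2 := 68 → M/I/I on L2; bus BusRdX; mem=50
  op4 P1: store L7 := 15 → I/M/I on L7; bus BusRdX Flush; mem=5
  op5 P1: store L3 := 52 → I/M/I on L3; bus BusRdX; mem=30
  op6 P1: load  L3 → I/M/I on L3; bus (none); mem=30
  op7 P0: load  L7 → S/S/I on L7; bus BusRd Flush; mem=15
  op8 P0: store L0 := 75 → M/I/I on L0; bus BusRdX; mem=40
  op9 P1: store L7 := 34 → I/M/I on L7; bus BusRdX; mem=15
  op10 P2: load  L2 → S/I/S on L2; bus BusRd Flush; mem=68
  op11 P0: store L7 := 6 → M/I/I on L7; bus BusRdX Flush; mem=34
  op12 P1: load  L7 → S/S/I on L7; bus BusRd Flush; mem=6
  op13 P2: store L2 := 30 → I/I/M on L2; bus BusRdX; mem=68
  op14 P1: load  L3 → I/M/I on L3; bus (none); mem=30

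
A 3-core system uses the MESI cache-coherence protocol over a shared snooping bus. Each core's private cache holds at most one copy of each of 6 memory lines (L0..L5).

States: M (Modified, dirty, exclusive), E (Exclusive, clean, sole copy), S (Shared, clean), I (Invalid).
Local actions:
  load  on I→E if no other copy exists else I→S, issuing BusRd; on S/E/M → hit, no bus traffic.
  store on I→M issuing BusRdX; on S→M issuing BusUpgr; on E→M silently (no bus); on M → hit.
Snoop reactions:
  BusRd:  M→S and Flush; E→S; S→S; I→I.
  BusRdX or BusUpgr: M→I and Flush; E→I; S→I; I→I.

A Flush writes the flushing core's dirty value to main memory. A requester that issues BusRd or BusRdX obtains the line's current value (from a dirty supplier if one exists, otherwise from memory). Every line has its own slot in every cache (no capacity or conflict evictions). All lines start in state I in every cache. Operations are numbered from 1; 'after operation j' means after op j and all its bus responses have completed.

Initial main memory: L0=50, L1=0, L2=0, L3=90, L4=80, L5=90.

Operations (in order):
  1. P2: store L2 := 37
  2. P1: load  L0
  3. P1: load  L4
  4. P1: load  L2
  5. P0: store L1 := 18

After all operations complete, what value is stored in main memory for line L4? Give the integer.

step 1: P2: store L2 := 37  ⟶  IIM  (L2)  txn=BusRdX  M[L2]=0
step 2: P1: load  L0  ⟶  IEI  (L0)  txn=BusRd  M[L0]=50
step 3: P1: load  L4  ⟶  IEI  (L4)  txn=BusRd  M[L4]=80
step 4: P1: load  L2  ⟶  ISS  (L2)  txn=BusRd+Flush  M[L2]=37
step 5: P0: store L1 := 18  ⟶  MII  (L1)  txn=BusRdX  M[L1]=0

memory[L4] = 80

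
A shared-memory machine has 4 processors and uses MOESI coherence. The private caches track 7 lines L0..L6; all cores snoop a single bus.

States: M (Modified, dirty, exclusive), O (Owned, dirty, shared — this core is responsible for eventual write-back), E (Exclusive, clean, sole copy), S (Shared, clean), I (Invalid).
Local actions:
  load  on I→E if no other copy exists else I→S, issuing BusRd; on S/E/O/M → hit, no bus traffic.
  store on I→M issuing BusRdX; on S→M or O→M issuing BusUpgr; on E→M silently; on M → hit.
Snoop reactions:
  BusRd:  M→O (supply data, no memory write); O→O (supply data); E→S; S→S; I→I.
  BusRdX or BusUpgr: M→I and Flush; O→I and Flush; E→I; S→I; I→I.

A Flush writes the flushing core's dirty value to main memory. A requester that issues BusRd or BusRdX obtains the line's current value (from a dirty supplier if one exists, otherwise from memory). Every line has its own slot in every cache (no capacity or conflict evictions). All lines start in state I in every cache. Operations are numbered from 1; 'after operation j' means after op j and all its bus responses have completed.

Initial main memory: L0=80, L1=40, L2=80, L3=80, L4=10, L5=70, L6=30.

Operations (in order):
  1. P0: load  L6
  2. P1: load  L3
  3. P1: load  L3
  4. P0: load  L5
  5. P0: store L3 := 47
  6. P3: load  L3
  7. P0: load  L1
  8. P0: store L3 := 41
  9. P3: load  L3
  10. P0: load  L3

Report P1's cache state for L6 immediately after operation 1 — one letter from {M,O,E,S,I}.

[1] P0: load  L6 | P0:E(30), P1:I, P2:I, P3:I | bus: BusRd
[2] P1: load  L3 | P0:I, P1:E(80), P2:I, P3:I | bus: BusRd
[3] P1: load  L3 | P0:I, P1:E(80), P2:I, P3:I | bus: none
[4] P0: load  L5 | P0:E(70), P1:I, P2:I, P3:I | bus: BusRd
[5] P0: store L3 := 47 | P0:M(47), P1:I, P2:I, P3:I | bus: BusRdX
[6] P3: load  L3 | P0:O(47), P1:I, P2:I, P3:S(47) | bus: BusRd
[7] P0: load  L1 | P0:E(40), P1:I, P2:I, P3:I | bus: BusRd
[8] P0: store L3 := 41 | P0:M(41), P1:I, P2:I, P3:I | bus: BusUpgr
[9] P3: load  L3 | P0:O(41), P1:I, P2:I, P3:S(41) | bus: BusRd
[10] P0: load  L3 | P0:O(41), P1:I, P2:I, P3:S(41) | bus: none

state = I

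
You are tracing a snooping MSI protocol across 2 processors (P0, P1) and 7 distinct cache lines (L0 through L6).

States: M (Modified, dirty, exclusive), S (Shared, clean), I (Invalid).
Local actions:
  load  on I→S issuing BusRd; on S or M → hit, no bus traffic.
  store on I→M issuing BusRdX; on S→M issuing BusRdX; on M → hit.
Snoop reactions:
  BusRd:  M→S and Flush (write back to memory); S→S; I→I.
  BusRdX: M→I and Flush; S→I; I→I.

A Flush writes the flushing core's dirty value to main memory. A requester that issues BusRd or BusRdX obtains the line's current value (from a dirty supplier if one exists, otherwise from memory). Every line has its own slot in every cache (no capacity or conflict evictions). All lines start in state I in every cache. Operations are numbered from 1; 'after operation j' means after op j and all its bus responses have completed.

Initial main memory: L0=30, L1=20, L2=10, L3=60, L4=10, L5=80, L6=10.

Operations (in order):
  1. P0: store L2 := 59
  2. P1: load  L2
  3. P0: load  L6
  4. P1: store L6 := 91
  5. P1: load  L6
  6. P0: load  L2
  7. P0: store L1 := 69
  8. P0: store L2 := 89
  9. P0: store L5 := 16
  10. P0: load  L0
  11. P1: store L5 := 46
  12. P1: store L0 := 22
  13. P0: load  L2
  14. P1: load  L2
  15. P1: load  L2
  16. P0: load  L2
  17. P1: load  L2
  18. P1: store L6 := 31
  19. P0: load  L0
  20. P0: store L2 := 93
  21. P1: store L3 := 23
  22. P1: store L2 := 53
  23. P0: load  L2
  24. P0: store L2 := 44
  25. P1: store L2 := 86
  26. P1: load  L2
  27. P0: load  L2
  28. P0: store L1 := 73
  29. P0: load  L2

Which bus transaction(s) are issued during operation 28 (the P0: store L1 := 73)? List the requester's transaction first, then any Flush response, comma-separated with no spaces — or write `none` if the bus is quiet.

bus = none

1. P0: store L2 := 59  bus=[BusRdX]  L2: P0=M P1=I  mem[L2]=10
2. P1: load  L2  bus=[BusRd,Flush]  L2: P0=S P1=S  mem[L2]=59
3. P0: load  L6  bus=[BusRd]  L6: P0=S P1=I  mem[L6]=10
4. P1: store L6 := 91  bus=[BusRdX]  L6: P0=I P1=M  mem[L6]=10
5. P1: load  L6  bus=[-]  L6: P0=I P1=M  mem[L6]=10
6. P0: load  L2  bus=[-]  L2: P0=S P1=S  mem[L2]=59
7. P0: store L1 := 69  bus=[BusRdX]  L1: P0=M P1=I  mem[L1]=20
8. P0: store L2 := 89  bus=[BusRdX]  L2: P0=M P1=I  mem[L2]=59
9. P0: store L5 := 16  bus=[BusRdX]  L5: P0=M P1=I  mem[L5]=80
10. P0: load  L0  bus=[BusRd]  L0: P0=S P1=I  mem[L0]=30
11. P1: store L5 := 46  bus=[BusRdX,Flush]  L5: P0=I P1=M  mem[L5]=16
12. P1: store L0 := 22  bus=[BusRdX]  L0: P0=I P1=M  mem[L0]=30
13. P0: load  L2  bus=[-]  L2: P0=M P1=I  mem[L2]=59
14. P1: load  L2  bus=[BusRd,Flush]  L2: P0=S P1=S  mem[L2]=89
15. P1: load  L2  bus=[-]  L2: P0=S P1=S  mem[L2]=89
16. P0: load  L2  bus=[-]  L2: P0=S P1=S  mem[L2]=89
17. P1: load  L2  bus=[-]  L2: P0=S P1=S  mem[L2]=89
18. P1: store L6 := 31  bus=[-]  L6: P0=I P1=M  mem[L6]=10
19. P0: load  L0  bus=[BusRd,Flush]  L0: P0=S P1=S  mem[L0]=22
20. P0: store L2 := 93  bus=[BusRdX]  L2: P0=M P1=I  mem[L2]=89
21. P1: store L3 := 23  bus=[BusRdX]  L3: P0=I P1=M  mem[L3]=60
22. P1: store L2 := 53  bus=[BusRdX,Flush]  L2: P0=I P1=M  mem[L2]=93
23. P0: load  L2  bus=[BusRd,Flush]  L2: P0=S P1=S  mem[L2]=53
24. P0: store L2 := 44  bus=[BusRdX]  L2: P0=M P1=I  mem[L2]=53
25. P1: store L2 := 86  bus=[BusRdX,Flush]  L2: P0=I P1=M  mem[L2]=44
26. P1: load  L2  bus=[-]  L2: P0=I P1=M  mem[L2]=44
27. P0: load  L2  bus=[BusRd,Flush]  L2: P0=S P1=S  mem[L2]=86
28. P0: store L1 := 73  bus=[-]  L1: P0=M P1=I  mem[L1]=20
29. P0: load  L2  bus=[-]  L2: P0=S P1=S  mem[L2]=86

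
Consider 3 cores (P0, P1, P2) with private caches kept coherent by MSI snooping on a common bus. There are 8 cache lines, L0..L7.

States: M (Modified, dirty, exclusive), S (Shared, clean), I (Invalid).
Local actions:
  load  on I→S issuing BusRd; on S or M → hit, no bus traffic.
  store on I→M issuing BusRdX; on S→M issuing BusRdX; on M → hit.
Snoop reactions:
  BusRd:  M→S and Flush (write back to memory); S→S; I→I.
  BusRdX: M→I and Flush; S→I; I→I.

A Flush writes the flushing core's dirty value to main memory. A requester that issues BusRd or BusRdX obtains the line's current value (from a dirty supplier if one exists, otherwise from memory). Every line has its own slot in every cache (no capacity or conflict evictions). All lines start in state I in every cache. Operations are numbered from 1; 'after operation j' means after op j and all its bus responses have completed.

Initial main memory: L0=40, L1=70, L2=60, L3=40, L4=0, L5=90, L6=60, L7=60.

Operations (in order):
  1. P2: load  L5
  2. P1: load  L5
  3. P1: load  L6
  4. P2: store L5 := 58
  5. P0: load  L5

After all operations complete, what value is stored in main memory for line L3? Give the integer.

[1] P2: load  L5 | P0:I, P1:I, P2:S(90) | bus: BusRd
[2] P1: load  L5 | P0:I, P1:S(90), P2:S(90) | bus: BusRd
[3] P1: load  L6 | P0:I, P1:S(60), P2:I | bus: BusRd
[4] P2: store L5 := 58 | P0:I, P1:I, P2:M(58) | bus: BusRdX
[5] P0: load  L5 | P0:S(58), P1:I, P2:S(58) | bus: BusRd,Flush

memory[L3] = 40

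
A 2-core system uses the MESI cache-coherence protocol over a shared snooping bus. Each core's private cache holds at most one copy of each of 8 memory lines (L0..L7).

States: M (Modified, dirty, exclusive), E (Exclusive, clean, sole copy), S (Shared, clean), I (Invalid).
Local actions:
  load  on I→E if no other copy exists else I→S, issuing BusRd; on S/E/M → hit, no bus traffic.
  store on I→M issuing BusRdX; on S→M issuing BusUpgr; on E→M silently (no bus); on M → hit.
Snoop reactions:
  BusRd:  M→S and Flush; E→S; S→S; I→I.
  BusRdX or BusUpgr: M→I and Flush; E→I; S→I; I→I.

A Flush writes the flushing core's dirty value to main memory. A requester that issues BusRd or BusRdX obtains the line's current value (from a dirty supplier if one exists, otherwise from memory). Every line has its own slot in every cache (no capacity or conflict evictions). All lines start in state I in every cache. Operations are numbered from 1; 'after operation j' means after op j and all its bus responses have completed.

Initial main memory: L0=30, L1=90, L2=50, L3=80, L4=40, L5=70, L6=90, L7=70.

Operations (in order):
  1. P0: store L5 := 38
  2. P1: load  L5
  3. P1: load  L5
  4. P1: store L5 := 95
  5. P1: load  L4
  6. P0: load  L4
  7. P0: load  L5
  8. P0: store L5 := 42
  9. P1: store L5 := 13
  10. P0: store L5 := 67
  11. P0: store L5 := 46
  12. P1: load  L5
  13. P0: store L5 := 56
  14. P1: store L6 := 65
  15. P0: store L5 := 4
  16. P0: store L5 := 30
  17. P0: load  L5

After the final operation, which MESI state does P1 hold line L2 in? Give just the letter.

state = I

1. P0: store L5 := 38  bus=[BusRdX]  L5: P0=M P1=I  mem[L5]=70
2. P1: load  L5  bus=[BusRd,Flush]  L5: P0=S P1=S  mem[L5]=38
3. P1: load  L5  bus=[-]  L5: P0=S P1=S  mem[L5]=38
4. P1: store L5 := 95  bus=[BusUpgr]  L5: P0=I P1=M  mem[L5]=38
5. P1: load  L4  bus=[BusRd]  L4: P0=I P1=E  mem[L4]=40
6. P0: load  L4  bus=[BusRd]  L4: P0=S P1=S  mem[L4]=40
7. P0: load  L5  bus=[BusRd,Flush]  L5: P0=S P1=S  mem[L5]=95
8. P0: store L5 := 42  bus=[BusUpgr]  L5: P0=M P1=I  mem[L5]=95
9. P1: store L5 := 13  bus=[BusRdX,Flush]  L5: P0=I P1=M  mem[L5]=42
10. P0: store L5 := 67  bus=[BusRdX,Flush]  L5: P0=M P1=I  mem[L5]=13
11. P0: store L5 := 46  bus=[-]  L5: P0=M P1=I  mem[L5]=13
12. P1: load  L5  bus=[BusRd,Flush]  L5: P0=S P1=S  mem[L5]=46
13. P0: store L5 := 56  bus=[BusUpgr]  L5: P0=M P1=I  mem[L5]=46
14. P1: store L6 := 65  bus=[BusRdX]  L6: P0=I P1=M  mem[L6]=90
15. P0: store L5 := 4  bus=[-]  L5: P0=M P1=I  mem[L5]=46
16. P0: store L5 := 30  bus=[-]  L5: P0=M P1=I  mem[L5]=46
17. P0: load  L5  bus=[-]  L5: P0=M P1=I  mem[L5]=46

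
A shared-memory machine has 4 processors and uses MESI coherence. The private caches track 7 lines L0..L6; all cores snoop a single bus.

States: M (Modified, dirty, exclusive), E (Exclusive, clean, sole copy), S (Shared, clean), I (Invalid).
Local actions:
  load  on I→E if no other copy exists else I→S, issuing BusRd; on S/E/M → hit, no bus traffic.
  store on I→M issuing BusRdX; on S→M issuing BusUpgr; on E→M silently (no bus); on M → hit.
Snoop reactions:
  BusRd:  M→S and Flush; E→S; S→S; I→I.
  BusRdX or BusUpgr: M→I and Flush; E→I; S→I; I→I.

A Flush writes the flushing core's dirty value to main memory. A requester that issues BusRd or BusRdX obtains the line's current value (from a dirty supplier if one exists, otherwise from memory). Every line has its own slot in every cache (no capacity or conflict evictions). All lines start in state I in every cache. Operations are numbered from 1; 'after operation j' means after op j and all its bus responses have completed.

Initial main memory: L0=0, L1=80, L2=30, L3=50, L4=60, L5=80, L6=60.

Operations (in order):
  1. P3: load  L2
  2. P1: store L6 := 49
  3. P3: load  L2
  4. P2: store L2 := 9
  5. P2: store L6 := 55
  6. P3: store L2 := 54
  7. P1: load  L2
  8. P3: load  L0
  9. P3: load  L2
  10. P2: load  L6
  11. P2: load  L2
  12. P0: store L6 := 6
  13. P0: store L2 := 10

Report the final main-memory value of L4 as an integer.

[1] P3: load  L2 | P0:I, P1:I, P2:I, P3:E(30) | bus: BusRd
[2] P1: store L6 := 49 | P0:I, P1:M(49), P2:I, P3:I | bus: BusRdX
[3] P3: load  L2 | P0:I, P1:I, P2:I, P3:E(30) | bus: none
[4] P2: store L2 := 9 | P0:I, P1:I, P2:M(9), P3:I | bus: BusRdX
[5] P2: store L6 := 55 | P0:I, P1:I, P2:M(55), P3:I | bus: BusRdX,Flush
[6] P3: store L2 := 54 | P0:I, P1:I, P2:I, P3:M(54) | bus: BusRdX,Flush
[7] P1: load  L2 | P0:I, P1:S(54), P2:I, P3:S(54) | bus: BusRd,Flush
[8] P3: load  L0 | P0:I, P1:I, P2:I, P3:E(0) | bus: BusRd
[9] P3: load  L2 | P0:I, P1:S(54), P2:I, P3:S(54) | bus: none
[10] P2: load  L6 | P0:I, P1:I, P2:M(55), P3:I | bus: none
[11] P2: load  L2 | P0:I, P1:S(54), P2:S(54), P3:S(54) | bus: BusRd
[12] P0: store L6 := 6 | P0:M(6), P1:I, P2:I, P3:I | bus: BusRdX,Flush
[13] P0: store L2 := 10 | P0:M(10), P1:I, P2:I, P3:I | bus: BusRdX

memory[L4] = 60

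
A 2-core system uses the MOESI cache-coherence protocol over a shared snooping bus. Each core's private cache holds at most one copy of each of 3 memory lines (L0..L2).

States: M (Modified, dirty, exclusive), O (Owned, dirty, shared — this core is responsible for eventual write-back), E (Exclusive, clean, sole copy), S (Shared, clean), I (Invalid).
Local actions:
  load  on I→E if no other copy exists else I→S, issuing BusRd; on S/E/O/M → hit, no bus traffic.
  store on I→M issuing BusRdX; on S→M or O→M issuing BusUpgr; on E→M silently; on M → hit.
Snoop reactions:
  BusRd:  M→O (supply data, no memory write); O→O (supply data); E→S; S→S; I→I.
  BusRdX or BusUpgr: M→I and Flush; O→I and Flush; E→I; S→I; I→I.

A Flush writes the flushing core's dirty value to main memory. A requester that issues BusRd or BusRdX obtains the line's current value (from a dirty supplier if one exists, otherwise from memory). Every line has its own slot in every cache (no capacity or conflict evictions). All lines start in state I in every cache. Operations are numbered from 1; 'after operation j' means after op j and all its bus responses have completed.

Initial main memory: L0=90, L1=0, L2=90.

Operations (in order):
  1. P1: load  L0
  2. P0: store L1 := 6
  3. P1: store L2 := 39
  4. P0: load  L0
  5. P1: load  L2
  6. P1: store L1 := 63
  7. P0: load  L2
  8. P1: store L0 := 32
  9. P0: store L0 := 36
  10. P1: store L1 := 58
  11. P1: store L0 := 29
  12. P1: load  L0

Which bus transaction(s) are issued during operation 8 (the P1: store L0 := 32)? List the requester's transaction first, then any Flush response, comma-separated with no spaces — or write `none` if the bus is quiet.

bus = BusUpgr

  op1 P1: load  L0 → I/E on L0; bus BusRd; mem=90
  op2 P0: store L1 := 6 → M/I on L1; bus BusRdX; mem=0
  op3 P1: store L2 := 39 → I/M on L2; bus BusRdX; mem=90
  op4 P0: load  L0 → S/S on L0; bus BusRd; mem=90
  op5 P1: load  L2 → I/M on L2; bus (none); mem=90
  op6 P1: store L1 := 63 → I/M on L1; bus BusRdX Flush; mem=6
  op7 P0: load  L2 → S/O on L2; bus BusRd; mem=90
  op8 P1: store L0 := 32 → I/M on L0; bus BusUpgr; mem=90
  op9 P0: store L0 := 36 → M/I on L0; bus BusRdX Flush; mem=32
  op10 P1: store L1 := 58 → I/M on L1; bus (none); mem=6
  op11 P1: store L0 := 29 → I/M on L0; bus BusRdX Flush; mem=36
  op12 P1: load  L0 → I/M on L0; bus (none); mem=36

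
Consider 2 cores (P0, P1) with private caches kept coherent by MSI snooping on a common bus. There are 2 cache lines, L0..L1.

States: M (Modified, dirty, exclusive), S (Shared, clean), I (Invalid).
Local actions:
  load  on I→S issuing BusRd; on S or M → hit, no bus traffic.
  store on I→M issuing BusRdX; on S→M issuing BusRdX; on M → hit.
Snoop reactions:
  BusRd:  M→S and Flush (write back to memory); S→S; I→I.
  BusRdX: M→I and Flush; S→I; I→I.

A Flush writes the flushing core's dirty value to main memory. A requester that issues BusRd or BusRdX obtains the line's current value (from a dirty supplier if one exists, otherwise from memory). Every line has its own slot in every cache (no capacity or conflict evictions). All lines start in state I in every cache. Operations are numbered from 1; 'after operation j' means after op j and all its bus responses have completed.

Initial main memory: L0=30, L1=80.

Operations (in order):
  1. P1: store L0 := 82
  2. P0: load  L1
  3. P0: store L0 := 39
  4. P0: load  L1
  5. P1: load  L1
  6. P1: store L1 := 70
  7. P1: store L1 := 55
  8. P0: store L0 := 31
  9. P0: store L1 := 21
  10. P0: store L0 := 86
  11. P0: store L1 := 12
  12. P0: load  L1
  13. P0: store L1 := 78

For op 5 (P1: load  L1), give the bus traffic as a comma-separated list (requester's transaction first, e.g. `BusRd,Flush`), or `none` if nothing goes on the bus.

bus = BusRd

[1] P1: store L0 := 82 | P0:I, P1:M(82) | bus: BusRdX
[2] P0: load  L1 | P0:S(80), P1:I | bus: BusRd
[3] P0: store L0 := 39 | P0:M(39), P1:I | bus: BusRdX,Flush
[4] P0: load  L1 | P0:S(80), P1:I | bus: none
[5] P1: load  L1 | P0:S(80), P1:S(80) | bus: BusRd
[6] P1: store L1 := 70 | P0:I, P1:M(70) | bus: BusRdX
[7] P1: store L1 := 55 | P0:I, P1:M(55) | bus: none
[8] P0: store L0 := 31 | P0:M(31), P1:I | bus: none
[9] P0: store L1 := 21 | P0:M(21), P1:I | bus: BusRdX,Flush
[10] P0: store L0 := 86 | P0:M(86), P1:I | bus: none
[11] P0: store L1 := 12 | P0:M(12), P1:I | bus: none
[12] P0: load  L1 | P0:M(12), P1:I | bus: none
[13] P0: store L1 := 78 | P0:M(78), P1:I | bus: none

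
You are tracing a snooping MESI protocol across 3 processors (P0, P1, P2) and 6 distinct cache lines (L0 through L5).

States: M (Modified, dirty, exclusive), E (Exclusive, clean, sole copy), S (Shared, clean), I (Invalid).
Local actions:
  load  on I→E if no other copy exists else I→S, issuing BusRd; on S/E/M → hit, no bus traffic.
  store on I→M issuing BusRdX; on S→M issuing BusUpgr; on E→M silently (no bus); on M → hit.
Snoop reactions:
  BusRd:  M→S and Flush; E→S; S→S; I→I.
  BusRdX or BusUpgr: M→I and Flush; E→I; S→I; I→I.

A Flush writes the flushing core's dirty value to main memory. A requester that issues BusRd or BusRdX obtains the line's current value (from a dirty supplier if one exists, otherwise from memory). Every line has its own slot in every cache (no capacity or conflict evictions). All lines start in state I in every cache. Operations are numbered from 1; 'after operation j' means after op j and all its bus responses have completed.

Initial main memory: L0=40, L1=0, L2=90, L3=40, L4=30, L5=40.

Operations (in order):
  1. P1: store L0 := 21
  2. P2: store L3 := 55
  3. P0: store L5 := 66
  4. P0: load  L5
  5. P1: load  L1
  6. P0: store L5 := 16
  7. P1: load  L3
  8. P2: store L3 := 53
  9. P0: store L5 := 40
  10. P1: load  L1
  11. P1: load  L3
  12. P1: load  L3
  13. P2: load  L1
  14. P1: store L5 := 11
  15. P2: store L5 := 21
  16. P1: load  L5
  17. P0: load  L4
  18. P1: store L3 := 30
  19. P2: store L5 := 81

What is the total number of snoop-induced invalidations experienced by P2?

invalidations = 1

1. P1: store L0 := 21  bus=[BusRdX]  L0: P0=I P1=M P2=I  mem[L0]=40
2. P2: store L3 := 55  bus=[BusRdX]  L3: P0=I P1=I P2=M  mem[L3]=40
3. P0: store L5 := 66  bus=[BusRdX]  L5: P0=M P1=I P2=I  mem[L5]=40
4. P0: load  L5  bus=[-]  L5: P0=M P1=I P2=I  mem[L5]=40
5. P1: load  L1  bus=[BusRd]  L1: P0=I P1=E P2=I  mem[L1]=0
6. P0: store L5 := 16  bus=[-]  L5: P0=M P1=I P2=I  mem[L5]=40
7. P1: load  L3  bus=[BusRd,Flush]  L3: P0=I P1=S P2=S  mem[L3]=55
8. P2: store L3 := 53  bus=[BusUpgr]  L3: P0=I P1=I P2=M  mem[L3]=55
9. P0: store L5 := 40  bus=[-]  L5: P0=M P1=I P2=I  mem[L5]=40
10. P1: load  L1  bus=[-]  L1: P0=I P1=E P2=I  mem[L1]=0
11. P1: load  L3  bus=[BusRd,Flush]  L3: P0=I P1=S P2=S  mem[L3]=53
12. P1: load  L3  bus=[-]  L3: P0=I P1=S P2=S  mem[L3]=53
13. P2: load  L1  bus=[BusRd]  L1: P0=I P1=S P2=S  mem[L1]=0
14. P1: store L5 := 11  bus=[BusRdX,Flush]  L5: P0=I P1=M P2=I  mem[L5]=40
15. P2: store L5 := 21  bus=[BusRdX,Flush]  L5: P0=I P1=I P2=M  mem[L5]=11
16. P1: load  L5  bus=[BusRd,Flush]  L5: P0=I P1=S P2=S  mem[L5]=21
17. P0: load  L4  bus=[BusRd]  L4: P0=E P1=I P2=I  mem[L4]=30
18. P1: store L3 := 30  bus=[BusUpgr]  L3: P0=I P1=M P2=I  mem[L3]=53
19. P2: store L5 := 81  bus=[BusUpgr]  L5: P0=I P1=I P2=M  mem[L5]=21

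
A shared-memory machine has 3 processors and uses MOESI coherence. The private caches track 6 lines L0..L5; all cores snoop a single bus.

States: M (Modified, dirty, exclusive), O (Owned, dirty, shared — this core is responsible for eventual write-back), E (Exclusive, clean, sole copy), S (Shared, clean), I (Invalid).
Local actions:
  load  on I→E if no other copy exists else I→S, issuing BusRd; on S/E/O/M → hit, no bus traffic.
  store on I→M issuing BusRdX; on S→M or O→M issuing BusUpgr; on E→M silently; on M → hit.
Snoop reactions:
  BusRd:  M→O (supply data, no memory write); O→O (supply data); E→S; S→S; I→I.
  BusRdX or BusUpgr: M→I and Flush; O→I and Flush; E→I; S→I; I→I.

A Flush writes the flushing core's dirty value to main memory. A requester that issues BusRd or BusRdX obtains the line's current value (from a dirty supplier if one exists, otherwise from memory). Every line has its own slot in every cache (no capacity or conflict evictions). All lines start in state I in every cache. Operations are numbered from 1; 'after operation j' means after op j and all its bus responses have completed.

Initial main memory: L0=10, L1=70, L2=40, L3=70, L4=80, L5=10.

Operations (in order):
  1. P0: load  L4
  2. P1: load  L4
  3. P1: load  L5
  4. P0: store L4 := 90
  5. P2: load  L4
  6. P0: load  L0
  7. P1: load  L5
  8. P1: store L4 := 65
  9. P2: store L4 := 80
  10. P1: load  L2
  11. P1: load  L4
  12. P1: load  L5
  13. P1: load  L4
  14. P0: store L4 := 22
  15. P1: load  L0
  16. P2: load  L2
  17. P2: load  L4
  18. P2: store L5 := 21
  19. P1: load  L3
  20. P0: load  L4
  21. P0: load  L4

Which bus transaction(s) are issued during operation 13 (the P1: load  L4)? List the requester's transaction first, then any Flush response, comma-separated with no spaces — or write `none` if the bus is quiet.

bus = none

  op1 P0: load  L4 → E/I/I on L4; bus BusRd; mem=80
  op2 P1: load  L4 → S/S/I on L4; bus BusRd; mem=80
  op3 P1: load  L5 → I/E/I on L5; bus BusRd; mem=10
  op4 P0: store L4 := 90 → M/I/I on L4; bus BusUpgr; mem=80
  op5 P2: load  L4 → O/I/S on L4; bus BusRd; mem=80
  op6 P0: load  L0 → E/I/I on L0; bus BusRd; mem=10
  op7 P1: load  L5 → I/E/I on L5; bus (none); mem=10
  op8 P1: store L4 := 65 → I/M/I on L4; bus BusRdX Flush; mem=90
  op9 P2: store L4 := 80 → I/I/M on L4; bus BusRdX Flush; mem=65
  op10 P1: load  L2 → I/E/I on L2; bus BusRd; mem=40
  op11 P1: load  L4 → I/S/O on L4; bus BusRd; mem=65
  op12 P1: load  L5 → I/E/I on L5; bus (none); mem=10
  op13 P1: load  L4 → I/S/O on L4; bus (none); mem=65
  op14 P0: store L4 := 22 → M/I/I on L4; bus BusRdX Flush; mem=80
  op15 P1: load  L0 → S/S/I on L0; bus BusRd; mem=10
  op16 P2: load  L2 → I/S/S on L2; bus BusRd; mem=40
  op17 P2: load  L4 → O/I/S on L4; bus BusRd; mem=80
  op18 P2: store L5 := 21 → I/I/M on L5; bus BusRdX; mem=10
  op19 P1: load  L3 → I/E/I on L3; bus BusRd; mem=70
  op20 P0: load  L4 → O/I/S on L4; bus (none); mem=80
  op21 P0: load  L4 → O/I/S on L4; bus (none); mem=80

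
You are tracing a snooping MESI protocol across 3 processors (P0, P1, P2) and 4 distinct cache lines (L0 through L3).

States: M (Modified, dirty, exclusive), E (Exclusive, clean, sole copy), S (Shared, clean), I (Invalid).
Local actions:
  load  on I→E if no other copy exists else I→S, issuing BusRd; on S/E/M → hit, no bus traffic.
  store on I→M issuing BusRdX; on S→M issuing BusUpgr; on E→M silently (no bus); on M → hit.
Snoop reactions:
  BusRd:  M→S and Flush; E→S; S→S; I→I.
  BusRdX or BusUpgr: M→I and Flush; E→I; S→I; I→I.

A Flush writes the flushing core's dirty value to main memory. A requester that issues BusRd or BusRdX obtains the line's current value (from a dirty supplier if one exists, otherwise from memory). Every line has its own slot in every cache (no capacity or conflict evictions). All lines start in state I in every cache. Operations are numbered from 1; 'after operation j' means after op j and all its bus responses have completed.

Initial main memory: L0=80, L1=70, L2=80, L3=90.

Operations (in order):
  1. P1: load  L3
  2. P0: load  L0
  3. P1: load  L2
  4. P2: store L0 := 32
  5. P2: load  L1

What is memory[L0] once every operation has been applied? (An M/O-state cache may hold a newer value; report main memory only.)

step 1: P1: load  L3  ⟶  IEI  (L3)  txn=BusRd  M[L3]=90
step 2: P0: load  L0  ⟶  EII  (L0)  txn=BusRd  M[L0]=80
step 3: P1: load  L2  ⟶  IEI  (L2)  txn=BusRd  M[L2]=80
step 4: P2: store L0 := 32  ⟶  IIM  (L0)  txn=BusRdX  M[L0]=80
step 5: P2: load  L1  ⟶  IIE  (L1)  txn=BusRd  M[L1]=70

memory[L0] = 80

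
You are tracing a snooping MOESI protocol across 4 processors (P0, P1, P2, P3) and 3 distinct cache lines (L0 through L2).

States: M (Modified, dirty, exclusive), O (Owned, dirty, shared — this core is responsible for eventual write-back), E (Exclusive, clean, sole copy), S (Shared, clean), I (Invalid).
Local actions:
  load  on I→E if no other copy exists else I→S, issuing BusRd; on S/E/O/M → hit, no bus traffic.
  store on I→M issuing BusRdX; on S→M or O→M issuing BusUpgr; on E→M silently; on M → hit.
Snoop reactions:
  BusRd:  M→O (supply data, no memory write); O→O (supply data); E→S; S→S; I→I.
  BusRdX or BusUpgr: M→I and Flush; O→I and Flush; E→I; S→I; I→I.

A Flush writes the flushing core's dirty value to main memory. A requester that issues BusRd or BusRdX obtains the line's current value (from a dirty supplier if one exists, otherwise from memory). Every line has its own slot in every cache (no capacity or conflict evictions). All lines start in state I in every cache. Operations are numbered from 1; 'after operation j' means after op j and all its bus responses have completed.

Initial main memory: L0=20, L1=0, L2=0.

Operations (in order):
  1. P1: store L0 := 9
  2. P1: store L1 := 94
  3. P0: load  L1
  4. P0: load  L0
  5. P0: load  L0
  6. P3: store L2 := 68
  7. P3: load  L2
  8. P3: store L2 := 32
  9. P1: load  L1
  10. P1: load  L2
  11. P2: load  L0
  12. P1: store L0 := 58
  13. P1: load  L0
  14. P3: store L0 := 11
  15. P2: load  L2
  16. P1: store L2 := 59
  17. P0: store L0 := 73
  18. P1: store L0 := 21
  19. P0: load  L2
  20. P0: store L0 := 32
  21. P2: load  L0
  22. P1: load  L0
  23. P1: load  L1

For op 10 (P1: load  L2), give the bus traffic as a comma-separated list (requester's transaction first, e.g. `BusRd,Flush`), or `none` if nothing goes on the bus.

bus = BusRd

[1] P1: store L0 := 9 | P0:I, P1:M(9), P2:I, P3:I | bus: BusRdX
[2] P1: store L1 := 94 | P0:I, P1:M(94), P2:I, P3:I | bus: BusRdX
[3] P0: load  L1 | P0:S(94), P1:O(94), P2:I, P3:I | bus: BusRd
[4] P0: load  L0 | P0:S(9), P1:O(9), P2:I, P3:I | bus: BusRd
[5] P0: load  L0 | P0:S(9), P1:O(9), P2:I, P3:I | bus: none
[6] P3: store L2 := 68 | P0:I, P1:I, P2:I, P3:M(68) | bus: BusRdX
[7] P3: load  L2 | P0:I, P1:I, P2:I, P3:M(68) | bus: none
[8] P3: store L2 := 32 | P0:I, P1:I, P2:I, P3:M(32) | bus: none
[9] P1: load  L1 | P0:S(94), P1:O(94), P2:I, P3:I | bus: none
[10] P1: load  L2 | P0:I, P1:S(32), P2:I, P3:O(32) | bus: BusRd
[11] P2: load  L0 | P0:S(9), P1:O(9), P2:S(9), P3:I | bus: BusRd
[12] P1: store L0 := 58 | P0:I, P1:M(58), P2:I, P3:I | bus: BusUpgr
[13] P1: load  L0 | P0:I, P1:M(58), P2:I, P3:I | bus: none
[14] P3: store L0 := 11 | P0:I, P1:I, P2:I, P3:M(11) | bus: BusRdX,Flush
[15] P2: load  L2 | P0:I, P1:S(32), P2:S(32), P3:O(32) | bus: BusRd
[16] P1: store L2 := 59 | P0:I, P1:M(59), P2:I, P3:I | bus: BusUpgr,Flush
[17] P0: store L0 := 73 | P0:M(73), P1:I, P2:I, P3:I | bus: BusRdX,Flush
[18] P1: store L0 := 21 | P0:I, P1:M(21), P2:I, P3:I | bus: BusRdX,Flush
[19] P0: load  L2 | P0:S(59), P1:O(59), P2:I, P3:I | bus: BusRd
[20] P0: store L0 := 32 | P0:M(32), P1:I, P2:I, P3:I | bus: BusRdX,Flush
[21] P2: load  L0 | P0:O(32), P1:I, P2:S(32), P3:I | bus: BusRd
[22] P1: load  L0 | P0:O(32), P1:S(32), P2:S(32), P3:I | bus: BusRd
[23] P1: load  L1 | P0:S(94), P1:O(94), P2:I, P3:I | bus: none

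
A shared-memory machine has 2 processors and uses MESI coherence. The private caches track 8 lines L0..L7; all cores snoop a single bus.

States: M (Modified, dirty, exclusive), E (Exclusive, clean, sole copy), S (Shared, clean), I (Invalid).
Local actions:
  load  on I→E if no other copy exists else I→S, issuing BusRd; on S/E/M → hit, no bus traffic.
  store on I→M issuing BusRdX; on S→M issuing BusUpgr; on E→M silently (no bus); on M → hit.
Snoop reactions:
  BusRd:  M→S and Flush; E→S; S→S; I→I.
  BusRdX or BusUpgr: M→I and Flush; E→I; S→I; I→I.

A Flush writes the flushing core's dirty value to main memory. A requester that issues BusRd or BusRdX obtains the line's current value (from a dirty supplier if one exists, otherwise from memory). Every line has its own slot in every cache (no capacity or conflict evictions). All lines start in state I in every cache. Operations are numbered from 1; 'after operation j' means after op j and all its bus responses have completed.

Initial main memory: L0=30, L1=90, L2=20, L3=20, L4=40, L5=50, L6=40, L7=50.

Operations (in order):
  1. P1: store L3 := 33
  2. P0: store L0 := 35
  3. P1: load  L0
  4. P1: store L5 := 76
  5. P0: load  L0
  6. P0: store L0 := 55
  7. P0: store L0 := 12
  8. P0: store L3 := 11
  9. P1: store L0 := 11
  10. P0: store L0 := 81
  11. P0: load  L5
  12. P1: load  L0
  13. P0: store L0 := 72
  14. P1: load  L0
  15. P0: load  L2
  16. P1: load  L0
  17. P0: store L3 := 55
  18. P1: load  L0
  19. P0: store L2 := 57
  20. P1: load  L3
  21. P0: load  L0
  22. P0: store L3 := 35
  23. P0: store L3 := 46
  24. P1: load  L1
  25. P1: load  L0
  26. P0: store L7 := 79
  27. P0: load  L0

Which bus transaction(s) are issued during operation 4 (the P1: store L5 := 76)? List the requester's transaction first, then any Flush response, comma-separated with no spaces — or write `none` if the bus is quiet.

step 1: P1: store L3 := 33  ⟶  IM  (L3)  txn=BusRdX  M[L3]=20
step 2: P0: store L0 := 35  ⟶  MI  (L0)  txn=BusRdX  M[L0]=30
step 3: P1: load  L0  ⟶  SS  (L0)  txn=BusRd+Flush  M[L0]=35
step 4: P1: store L5 := 76  ⟶  IM  (L5)  txn=BusRdX  M[L5]=50
step 5: P0: load  L0  ⟶  SS  (L0)  txn=∅  M[L0]=35
step 6: P0: store L0 := 55  ⟶  MI  (L0)  txn=BusUpgr  M[L0]=35
step 7: P0: store L0 := 12  ⟶  MI  (L0)  txn=∅  M[L0]=35
step 8: P0: store L3 := 11  ⟶  MI  (L3)  txn=BusRdX+Flush  M[L3]=33
step 9: P1: store L0 := 11  ⟶  IM  (L0)  txn=BusRdX+Flush  M[L0]=12
step 10: P0: store L0 := 81  ⟶  MI  (L0)  txn=BusRdX+Flush  M[L0]=11
step 11: P0: load  L5  ⟶  SS  (L5)  txn=BusRd+Flush  M[L5]=76
step 12: P1: load  L0  ⟶  SS  (L0)  txn=BusRd+Flush  M[L0]=81
step 13: P0: store L0 := 72  ⟶  MI  (L0)  txn=BusUpgr  M[L0]=81
step 14: P1: load  L0  ⟶  SS  (L0)  txn=BusRd+Flush  M[L0]=72
step 15: P0: load  L2  ⟶  EI  (L2)  txn=BusRd  M[L2]=20
step 16: P1: load  L0  ⟶  SS  (L0)  txn=∅  M[L0]=72
step 17: P0: store L3 := 55  ⟶  MI  (L3)  txn=∅  M[L3]=33
step 18: P1: load  L0  ⟶  SS  (L0)  txn=∅  M[L0]=72
step 19: P0: store L2 := 57  ⟶  MI  (L2)  txn=∅  M[L2]=20
step 20: P1: load  L3  ⟶  SS  (L3)  txn=BusRd+Flush  M[L3]=55
step 21: P0: load  L0  ⟶  SS  (L0)  txn=∅  M[L0]=72
step 22: P0: store L3 := 35  ⟶  MI  (L3)  txn=BusUpgr  M[L3]=55
step 23: P0: store L3 := 46  ⟶  MI  (L3)  txn=∅  M[L3]=55
step 24: P1: load  L1  ⟶  IE  (L1)  txn=BusRd  M[L1]=90
step 25: P1: load  L0  ⟶  SS  (L0)  txn=∅  M[L0]=72
step 26: P0: store L7 := 79  ⟶  MI  (L7)  txn=BusRdX  M[L7]=50
step 27: P0: load  L0  ⟶  SS  (L0)  txn=∅  M[L0]=72

bus = BusRdX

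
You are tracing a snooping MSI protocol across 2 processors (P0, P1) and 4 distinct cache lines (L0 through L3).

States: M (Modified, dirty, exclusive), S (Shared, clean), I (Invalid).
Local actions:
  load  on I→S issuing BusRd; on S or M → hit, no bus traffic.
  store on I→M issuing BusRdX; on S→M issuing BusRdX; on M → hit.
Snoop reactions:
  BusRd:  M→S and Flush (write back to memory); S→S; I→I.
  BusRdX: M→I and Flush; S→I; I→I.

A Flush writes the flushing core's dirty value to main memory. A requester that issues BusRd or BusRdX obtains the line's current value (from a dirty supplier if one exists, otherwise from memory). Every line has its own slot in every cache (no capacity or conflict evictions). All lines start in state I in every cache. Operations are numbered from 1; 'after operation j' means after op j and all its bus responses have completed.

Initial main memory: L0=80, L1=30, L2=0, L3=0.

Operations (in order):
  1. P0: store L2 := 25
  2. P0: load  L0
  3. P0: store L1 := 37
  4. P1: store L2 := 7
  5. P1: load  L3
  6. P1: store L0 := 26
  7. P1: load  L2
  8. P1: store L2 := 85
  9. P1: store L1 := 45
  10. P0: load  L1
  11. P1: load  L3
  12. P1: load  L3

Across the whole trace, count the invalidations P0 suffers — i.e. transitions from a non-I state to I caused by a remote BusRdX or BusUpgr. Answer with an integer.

1. P0: store L2 := 25  bus=[BusRdX]  L2: P0=M P1=I  mem[L2]=0
2. P0: load  L0  bus=[BusRd]  L0: P0=S P1=I  mem[L0]=80
3. P0: store L1 := 37  bus=[BusRdX]  L1: P0=M P1=I  mem[L1]=30
4. P1: store L2 := 7  bus=[BusRdX,Flush]  L2: P0=I P1=M  mem[L2]=25
5. P1: load  L3  bus=[BusRd]  L3: P0=I P1=S  mem[L3]=0
6. P1: store L0 := 26  bus=[BusRdX]  L0: P0=I P1=M  mem[L0]=80
7. P1: load  L2  bus=[-]  L2: P0=I P1=M  mem[L2]=25
8. P1: store L2 := 85  bus=[-]  L2: P0=I P1=M  mem[L2]=25
9. P1: store L1 := 45  bus=[BusRdX,Flush]  L1: P0=I P1=M  mem[L1]=37
10. P0: load  L1  bus=[BusRd,Flush]  L1: P0=S P1=S  mem[L1]=45
11. P1: load  L3  bus=[-]  L3: P0=I P1=S  mem[L3]=0
12. P1: load  L3  bus=[-]  L3: P0=I P1=S  mem[L3]=0

invalidations = 3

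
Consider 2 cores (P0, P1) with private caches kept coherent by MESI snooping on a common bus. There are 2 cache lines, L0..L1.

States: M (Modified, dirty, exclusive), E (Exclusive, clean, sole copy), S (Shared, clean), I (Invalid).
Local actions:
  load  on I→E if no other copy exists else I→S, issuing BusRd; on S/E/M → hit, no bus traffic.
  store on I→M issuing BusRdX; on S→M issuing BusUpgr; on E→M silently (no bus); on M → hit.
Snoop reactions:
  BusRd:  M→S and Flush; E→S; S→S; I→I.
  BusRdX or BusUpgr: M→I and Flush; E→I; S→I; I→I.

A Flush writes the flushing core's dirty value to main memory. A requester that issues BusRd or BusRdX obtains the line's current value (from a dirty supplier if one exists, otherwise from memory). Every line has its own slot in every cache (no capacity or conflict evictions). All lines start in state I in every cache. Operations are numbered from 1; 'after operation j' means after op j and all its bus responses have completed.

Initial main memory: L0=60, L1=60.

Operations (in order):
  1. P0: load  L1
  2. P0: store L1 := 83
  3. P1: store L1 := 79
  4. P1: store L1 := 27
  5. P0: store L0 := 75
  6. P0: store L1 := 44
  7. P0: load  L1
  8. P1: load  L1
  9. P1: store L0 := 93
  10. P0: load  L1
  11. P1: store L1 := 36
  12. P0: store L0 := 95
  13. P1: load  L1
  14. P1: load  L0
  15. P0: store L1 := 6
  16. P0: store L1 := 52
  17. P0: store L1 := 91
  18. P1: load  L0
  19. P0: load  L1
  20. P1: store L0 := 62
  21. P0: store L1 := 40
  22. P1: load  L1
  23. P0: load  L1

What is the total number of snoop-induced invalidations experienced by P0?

1. P0: load  L1  bus=[BusRd]  L1: P0=E P1=I  mem[L1]=60
2. P0: store L1 := 83  bus=[-]  L1: P0=M P1=I  mem[L1]=60
3. P1: store L1 := 79  bus=[BusRdX,Flush]  L1: P0=I P1=M  mem[L1]=83
4. P1: store L1 := 27  bus=[-]  L1: P0=I P1=M  mem[L1]=83
5. P0: store L0 := 75  bus=[BusRdX]  L0: P0=M P1=I  mem[L0]=60
6. P0: store L1 := 44  bus=[BusRdX,Flush]  L1: P0=M P1=I  mem[L1]=27
7. P0: load  L1  bus=[-]  L1: P0=M P1=I  mem[L1]=27
8. P1: load  L1  bus=[BusRd,Flush]  L1: P0=S P1=S  mem[L1]=44
9. P1: store L0 := 93  bus=[BusRdX,Flush]  L0: P0=I P1=M  mem[L0]=75
10. P0: load  L1  bus=[-]  L1: P0=S P1=S  mem[L1]=44
11. P1: store L1 := 36  bus=[BusUpgr]  L1: P0=I P1=M  mem[L1]=44
12. P0: store L0 := 95  bus=[BusRdX,Flush]  L0: P0=M P1=I  mem[L0]=93
13. P1: load  L1  bus=[-]  L1: P0=I P1=M  mem[L1]=44
14. P1: load  L0  bus=[BusRd,Flush]  L0: P0=S P1=S  mem[L0]=95
15. P0: store L1 := 6  bus=[BusRdX,Flush]  L1: P0=M P1=I  mem[L1]=36
16. P0: store L1 := 52  bus=[-]  L1: P0=M P1=I  mem[L1]=36
17. P0: store L1 := 91  bus=[-]  L1: P0=M P1=I  mem[L1]=36
18. P1: load  L0  bus=[-]  L0: P0=S P1=S  mem[L0]=95
19. P0: load  L1  bus=[-]  L1: P0=M P1=I  mem[L1]=36
20. P1: store L0 := 62  bus=[BusUpgr]  L0: P0=I P1=M  mem[L0]=95
21. P0: store L1 := 40  bus=[-]  L1: P0=M P1=I  mem[L1]=36
22. P1: load  L1  bus=[BusRd,Flush]  L1: P0=S P1=S  mem[L1]=40
23. P0: load  L1  bus=[-]  L1: P0=S P1=S  mem[L1]=40

invalidations = 4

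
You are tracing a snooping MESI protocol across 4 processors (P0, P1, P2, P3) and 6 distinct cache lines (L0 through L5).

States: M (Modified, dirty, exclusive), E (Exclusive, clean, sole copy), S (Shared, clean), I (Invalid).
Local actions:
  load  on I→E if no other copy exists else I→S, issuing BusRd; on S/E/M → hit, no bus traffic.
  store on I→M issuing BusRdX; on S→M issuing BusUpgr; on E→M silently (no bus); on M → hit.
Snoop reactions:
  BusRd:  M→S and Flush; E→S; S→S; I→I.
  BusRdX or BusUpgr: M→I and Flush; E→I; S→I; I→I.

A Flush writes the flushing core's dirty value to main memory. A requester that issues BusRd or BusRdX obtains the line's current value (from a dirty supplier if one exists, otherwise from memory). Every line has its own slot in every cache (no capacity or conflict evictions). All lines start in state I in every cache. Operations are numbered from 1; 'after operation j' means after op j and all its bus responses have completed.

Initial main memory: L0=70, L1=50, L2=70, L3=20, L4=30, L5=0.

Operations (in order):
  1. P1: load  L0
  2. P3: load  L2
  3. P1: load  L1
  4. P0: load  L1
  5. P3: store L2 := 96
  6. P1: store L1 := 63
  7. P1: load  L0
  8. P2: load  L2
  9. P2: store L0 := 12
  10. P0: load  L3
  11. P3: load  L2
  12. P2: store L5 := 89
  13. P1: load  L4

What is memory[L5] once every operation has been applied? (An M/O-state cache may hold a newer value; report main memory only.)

[1] P1: load  L0 | P0:I, P1:E(70), P2:I, P3:I | bus: BusRd
[2] P3: load  L2 | P0:I, P1:I, P2:I, P3:E(70) | bus: BusRd
[3] P1: load  L1 | P0:I, P1:E(50), P2:I, P3:I | bus: BusRd
[4] P0: load  L1 | P0:S(50), P1:S(50), P2:I, P3:I | bus: BusRd
[5] P3: store L2 := 96 | P0:I, P1:I, P2:I, P3:M(96) | bus: none
[6] P1: store L1 := 63 | P0:I, P1:M(63), P2:I, P3:I | bus: BusUpgr
[7] P1: load  L0 | P0:I, P1:E(70), P2:I, P3:I | bus: none
[8] P2: load  L2 | P0:I, P1:I, P2:S(96), P3:S(96) | bus: BusRd,Flush
[9] P2: store L0 := 12 | P0:I, P1:I, P2:M(12), P3:I | bus: BusRdX
[10] P0: load  L3 | P0:E(20), P1:I, P2:I, P3:I | bus: BusRd
[11] P3: load  L2 | P0:I, P1:I, P2:S(96), P3:S(96) | bus: none
[12] P2: store L5 := 89 | P0:I, P1:I, P2:M(89), P3:I | bus: BusRdX
[13] P1: load  L4 | P0:I, P1:E(30), P2:I, P3:I | bus: BusRd

memory[L5] = 0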